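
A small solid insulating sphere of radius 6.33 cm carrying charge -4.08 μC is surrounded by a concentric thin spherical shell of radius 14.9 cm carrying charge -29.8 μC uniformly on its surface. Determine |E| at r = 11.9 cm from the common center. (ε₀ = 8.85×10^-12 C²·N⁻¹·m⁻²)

By spherical symmetry E is radial; choose a Gaussian sphere of radius r = 11.9 cm (between the bodies, 6.33 cm < r < 14.9 cm).
The shell at 14.9 cm lies outside the Gaussian surface, so Q_enc = -4.08 μC = -4.08e-6 C.
Gauss's law: E·4πr² = Q_enc/ε₀.
E = |Q_enc|/(4πε₀r²) = (4.08×10^-6)/(4π·8.85×10^-12·(0.119)²) = 2.59×10^6 N/C.

2.59×10^6 N/C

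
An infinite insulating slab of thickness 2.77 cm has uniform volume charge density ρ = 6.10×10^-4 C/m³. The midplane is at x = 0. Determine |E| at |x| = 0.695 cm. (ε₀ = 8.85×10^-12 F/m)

4.79×10^5 V/m

By symmetry E is perpendicular to the slab. A Gaussian pillbox from −0.695 cm to +0.695 cm (face area A) lies entirely within the slab.
Q_enc = ρ·(2x)·A and flux = 2EA, so 2EA = 2ρxA/ε₀ ⇒ E = |ρ|x/ε₀.
E = (6.10e-4)(0.00695)/(8.85×10^-12) = 4.79×10^5 N/C.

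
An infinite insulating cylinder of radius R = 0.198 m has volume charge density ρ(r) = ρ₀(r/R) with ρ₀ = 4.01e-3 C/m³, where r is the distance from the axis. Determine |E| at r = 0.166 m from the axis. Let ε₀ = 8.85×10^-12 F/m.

By cylindrical symmetry E is radial; use a coaxial Gaussian cylinder of radius 0.166 m and length L (r < R).
λ_enc = ∫₀^r ρ(r')·2πr' dr' = (2πρ₀/R)·r^3/3 = 1.94e-4 C/m.
Applying ∮E·dA = Q_enc/ε₀ with the end caps contributing no flux:
E = |λ_enc|/(2πε₀r) = (1.94×10^-4)/(2π·8.85×10^-12·0.166) = 2.10e7 N/C.

2.10×10^7 N/C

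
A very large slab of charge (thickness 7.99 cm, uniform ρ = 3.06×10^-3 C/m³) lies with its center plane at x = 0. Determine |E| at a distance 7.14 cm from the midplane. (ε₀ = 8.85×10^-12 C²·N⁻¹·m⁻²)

The point |x| = 7.14 cm lies outside the slab (half-thickness 0.03995 m). A symmetric pillbox spanning the full slab encloses Q_enc = ρ·d·A.
Flux = 2EA ⇒ E = |ρ|d/(2ε₀), independent of distance outside.
E = (3.06×10^-3)(0.0799)/(2·8.85×10^-12) = 1.38×10^7 N/C.

1.38×10^7 N/C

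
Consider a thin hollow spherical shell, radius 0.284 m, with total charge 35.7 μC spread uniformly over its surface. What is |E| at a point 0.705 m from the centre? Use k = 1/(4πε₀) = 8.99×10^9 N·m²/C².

Symmetry ⇒ E = E(r) r̂. Gaussian sphere of radius r = 0.705 m (r > 0.284 m).
The entire shell is enclosed: Q_enc = 3.57×10^-5 C.
Gauss's law: E·4πr² = Q_enc/ε₀.
E = k|Q_enc|/r² = (8.99×10^9)(3.57e-5)/(0.705)² = 6.46×10^5 N/C.

6.46×10^5 N/C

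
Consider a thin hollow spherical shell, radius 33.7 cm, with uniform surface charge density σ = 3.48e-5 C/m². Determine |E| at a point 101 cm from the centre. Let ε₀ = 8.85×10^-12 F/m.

E ≈ 4.38×10^5 N/C

By spherical symmetry E is radial; choose a Gaussian sphere of radius r = 101 cm (r > 33.7 cm).
The entire shell is enclosed: Q_enc = σ·4πR² = (3.48e-5)·4π·(0.337)² = 4.966×10^-5 C.
By Gauss's law, ∮E·dA = E·4πr² = Q_enc/ε₀.
E = |Q_enc|/(4πε₀r²) = (4.966e-5)/(4π·8.85×10^-12·(1.01)²) = 4.38×10^5 N/C.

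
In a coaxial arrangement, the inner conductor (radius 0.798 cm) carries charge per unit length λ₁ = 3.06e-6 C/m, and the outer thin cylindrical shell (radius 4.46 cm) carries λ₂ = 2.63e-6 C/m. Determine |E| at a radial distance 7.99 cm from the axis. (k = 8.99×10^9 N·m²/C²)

Coaxial Gaussian cylinder, radius r = 7.99 cm, length L (r > 4.46 cm, enclosing both).
λ_enc = λ₁ + λ₂ = (3.06×10^-6) + (2.63×10^-6) = 5.69e-6 C/m.
By Gauss's law (flux through the curved wall only), E·2πrL = λ_enc L/ε₀.
E = 2k|λ_enc|/r = 2(8.99×10^9)(5.69×10^-6)/(0.0799) = 1.28e6 N/C.

E ≈ 1.28×10^6 V/m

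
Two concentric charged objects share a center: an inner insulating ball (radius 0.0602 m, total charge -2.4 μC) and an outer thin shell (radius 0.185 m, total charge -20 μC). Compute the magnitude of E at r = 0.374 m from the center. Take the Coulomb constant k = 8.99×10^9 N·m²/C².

Use a concentric Gaussian sphere at r = 0.374 m (r > 0.185 m, enclosing both).
Q_enc = (-2.4 μC) + (-20 μC) = -2.24e-5 C.
Applying ∮E·dA = Q_enc/ε₀ with Φ = E(4πr²):
E = k|Q_enc|/r² = (8.99×10^9)(2.24×10^-5)/(0.374)² = 1.44×10^6 N/C.

|E| = 1.44×10^6 N/C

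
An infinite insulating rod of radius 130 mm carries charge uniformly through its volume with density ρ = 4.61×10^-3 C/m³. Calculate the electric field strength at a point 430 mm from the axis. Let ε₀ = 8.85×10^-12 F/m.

Take a coaxial cylindrical Gaussian surface of radius r = 430 mm and length L (r > 130 mm, full cross-section enclosed).
λ_enc = ρ·πR² = (4.61e-3)π(0.13)² = 2.448e-4 C/m.
Applying ∮E·dA = Q_enc/ε₀ with the end caps contributing no flux:
E = |λ_enc|/(2πε₀r) = (2.448e-4)/(2π·8.85×10^-12·0.43) = 1.02e7 N/C.

|E| = 1.02×10^7 N/C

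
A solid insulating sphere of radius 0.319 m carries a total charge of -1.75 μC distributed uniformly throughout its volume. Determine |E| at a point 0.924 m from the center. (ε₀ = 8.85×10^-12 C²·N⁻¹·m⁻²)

E ≈ 1.84×10^4 N/C

By spherical symmetry E is radial; choose a Gaussian sphere of radius r = 0.924 m (r > R, so the entire charge is enclosed).
Q_enc = -1.75 μC = -1.75×10^-6 C.
By Gauss's law, ∮E·dA = E·4πr² = Q_enc/ε₀.
E = |Q_enc|/(4πε₀r²) = (1.75e-6)/(4π·8.85×10^-12·(0.924)²) = 1.84×10^4 N/C.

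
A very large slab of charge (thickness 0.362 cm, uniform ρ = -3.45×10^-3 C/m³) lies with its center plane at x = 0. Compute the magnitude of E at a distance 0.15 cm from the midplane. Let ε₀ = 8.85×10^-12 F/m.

E ≈ 5.85×10^5 N/C

By symmetry E is perpendicular to the slab. A Gaussian pillbox from −0.15 cm to +0.15 cm (face area A) lies entirely within the slab.
Q_enc = ρ·(2x)·A and flux = 2EA, so 2EA = 2ρxA/ε₀ ⇒ E = |ρ|x/ε₀.
E = (3.45e-3)(0.0015)/(8.85×10^-12) = 5.85e5 N/C.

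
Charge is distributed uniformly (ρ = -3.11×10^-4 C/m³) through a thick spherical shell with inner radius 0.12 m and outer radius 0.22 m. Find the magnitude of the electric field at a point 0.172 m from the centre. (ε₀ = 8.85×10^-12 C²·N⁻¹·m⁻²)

Symmetry ⇒ E = E(r) r̂. Gaussian sphere of radius r = 0.172 m (within the shell material, 0.12 m < r < 0.22 m).
Only the shell between 0.12 m and r is enclosed: Q_enc = ρ·(4π/3)(r³ − a³) = (-3.11e-4)·(4π/3)·((0.172)³ − (0.12)³) = -4.378×10^-6 C.
Gauss's law: E·4πr² = Q_enc/ε₀.
E = |Q_enc|/(4πε₀r²) = (4.378×10^-6)/(4π·8.85×10^-12·(0.172)²) = 1.33e6 N/C.

|E| ≈ 1.33×10^6 N/C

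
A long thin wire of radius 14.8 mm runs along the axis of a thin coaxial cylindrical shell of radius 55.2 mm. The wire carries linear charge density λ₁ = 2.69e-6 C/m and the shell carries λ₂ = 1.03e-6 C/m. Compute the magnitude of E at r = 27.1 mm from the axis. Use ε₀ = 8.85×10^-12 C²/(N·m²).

E ≈ 1.79e6 V/m

Coaxial Gaussian cylinder, radius r = 27.1 mm, length L (between the conductors, 14.8 mm < r < 55.2 mm).
Only the inner wire is enclosed; the outer shell contributes nothing inside itself. λ_enc = λ₁ = 2.69×10^-6 C/m.
Gauss's law: E·2πrL = λ_enc L/ε₀.
E = |λ_enc|/(2πε₀r) = (2.69e-6)/(2π·8.85×10^-12·0.0271) = 1.79e6 N/C.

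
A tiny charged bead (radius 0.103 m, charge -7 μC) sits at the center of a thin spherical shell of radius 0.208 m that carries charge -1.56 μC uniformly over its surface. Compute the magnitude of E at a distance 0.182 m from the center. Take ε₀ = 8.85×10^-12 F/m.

Use a concentric Gaussian sphere at r = 0.182 m (between the bodies, 0.103 m < r < 0.208 m).
Only the inner charge is enclosed; the outer shell contributes nothing inside itself. Q_enc = -7 μC = -7.00e-6 C.
Gauss's law: E·4πr² = Q_enc/ε₀.
E = |Q_enc|/(4πε₀r²) = (7.00×10^-6)/(4π·8.85×10^-12·(0.182)²) = 1.90e6 N/C.

|E| = 1.90×10^6 N/C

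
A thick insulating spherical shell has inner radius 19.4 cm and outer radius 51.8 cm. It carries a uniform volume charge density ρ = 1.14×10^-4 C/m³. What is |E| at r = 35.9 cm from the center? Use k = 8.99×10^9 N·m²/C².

1.30e6 N/C

By spherical symmetry E is radial; choose a Gaussian sphere of radius r = 35.9 cm (within the shell material, 19.4 cm < r < 51.8 cm).
Enclosed charge is the volume from a to r: Q_enc = (4π/3)ρ(r³ − a³) = 1.861×10^-5 C.
Applying ∮E·dA = Q_enc/ε₀ with Φ = E(4πr²):
E = k|Q_enc|/r² = (8.99×10^9)(1.861×10^-5)/(0.359)² = 1.30×10^6 N/C.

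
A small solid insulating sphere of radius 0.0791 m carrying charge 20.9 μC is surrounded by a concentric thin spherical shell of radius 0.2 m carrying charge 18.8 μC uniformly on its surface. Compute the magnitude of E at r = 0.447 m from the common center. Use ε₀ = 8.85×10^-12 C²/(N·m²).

By spherical symmetry E is radial; choose a Gaussian sphere of radius r = 0.447 m (r > 0.2 m, enclosing both).
Q_enc = (20.9 μC) + (18.8 μC) = 3.97e-5 C.
Gauss's law: E·4πr² = Q_enc/ε₀.
E = |Q_enc|/(4πε₀r²) = (3.97e-5)/(4π·8.85×10^-12·(0.447)²) = 1.79e6 N/C.

1.79e6 V/m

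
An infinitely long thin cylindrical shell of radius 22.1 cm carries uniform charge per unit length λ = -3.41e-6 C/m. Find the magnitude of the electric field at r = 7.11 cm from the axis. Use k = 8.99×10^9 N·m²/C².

E = 0 (no enclosed charge)

Choose a coaxial cylinder of radius r = 7.11 cm (arbitrary length L) as the Gaussian surface (r < 22.1 cm, inside the shell).
All the surface charge lies outside this cylinder: Q_enc = 0, hence E = 0.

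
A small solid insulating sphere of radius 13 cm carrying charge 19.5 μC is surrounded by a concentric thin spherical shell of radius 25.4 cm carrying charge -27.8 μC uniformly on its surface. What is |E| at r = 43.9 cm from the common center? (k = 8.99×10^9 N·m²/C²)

Symmetry ⇒ E = E(r) r̂. Gaussian sphere of radius r = 43.9 cm (r > 25.4 cm, enclosing both).
Q_enc = (19.5 μC) + (-27.8 μC) = -8.30×10^-6 C.
By Gauss's law, ∮E·dA = E·4πr² = Q_enc/ε₀.
E = k|Q_enc|/r² = (8.99×10^9)(8.30×10^-6)/(0.439)² = 3.87e5 N/C.

E ≈ 3.87e5 N/C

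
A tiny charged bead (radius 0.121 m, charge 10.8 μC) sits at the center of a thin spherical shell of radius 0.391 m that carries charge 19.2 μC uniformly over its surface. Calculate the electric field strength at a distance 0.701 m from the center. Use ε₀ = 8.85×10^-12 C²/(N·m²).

Symmetry ⇒ E = E(r) r̂. Gaussian sphere of radius r = 0.701 m (r > 0.391 m, enclosing both).
Q_enc = (10.8 μC) + (19.2 μC) = 3.00×10^-5 C.
Since E is radial and uniform over the Gaussian sphere, Φ = E·4πr² = Q_enc/ε₀.
E = |Q_enc|/(4πε₀r²) = (3.00×10^-5)/(4π·8.85×10^-12·(0.701)²) = 5.49e5 N/C.

E = 5.49e5 V/m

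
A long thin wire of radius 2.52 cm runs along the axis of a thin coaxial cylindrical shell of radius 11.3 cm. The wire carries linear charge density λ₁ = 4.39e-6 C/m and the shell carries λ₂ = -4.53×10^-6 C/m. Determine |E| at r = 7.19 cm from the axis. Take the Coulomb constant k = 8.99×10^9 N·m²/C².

By cylindrical symmetry E is radial; use a coaxial Gaussian cylinder of radius 7.19 cm and length L (between the conductors, 2.52 cm < r < 11.3 cm).
Only the inner wire is enclosed; the outer shell contributes nothing inside itself. λ_enc = λ₁ = 4.39×10^-6 C/m.
By Gauss's law (flux through the curved wall only), E·2πrL = λ_enc L/ε₀.
E = 2k|λ_enc|/r = 2(8.99×10^9)(4.39e-6)/(0.0719) = 1.10×10^6 N/C.

|E| = 1.10×10^6 V/m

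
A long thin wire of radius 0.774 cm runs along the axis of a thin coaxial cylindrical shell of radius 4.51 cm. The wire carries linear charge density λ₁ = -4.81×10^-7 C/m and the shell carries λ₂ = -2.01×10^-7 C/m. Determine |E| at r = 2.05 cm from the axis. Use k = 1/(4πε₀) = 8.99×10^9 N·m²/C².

4.22×10^5 N/C

Choose a coaxial cylinder of radius r = 2.05 cm (arbitrary length L) as the Gaussian surface (between the conductors, 0.774 cm < r < 4.51 cm).
The shell at 4.51 cm lies outside the Gaussian surface, so λ_enc = λ₁ = -4.81×10^-7 C/m.
Since E is radial and uniform over the curved surface, Φ = E·2πrL = Q_enc/ε₀ = λ_enc L/ε₀.
E = 2k|λ_enc|/r = 2(8.99×10^9)(4.81×10^-7)/(0.0205) = 4.22×10^5 N/C.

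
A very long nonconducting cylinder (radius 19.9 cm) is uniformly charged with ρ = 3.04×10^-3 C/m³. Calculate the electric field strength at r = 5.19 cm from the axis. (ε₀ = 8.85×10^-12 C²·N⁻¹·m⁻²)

|E| ≈ 8.91×10^6 N/C

By cylindrical symmetry E is radial; use a coaxial Gaussian cylinder of radius 5.19 cm and length L (r < R).
Enclosed charge per unit length: λ_enc = ρ·πr² = (3.04×10^-3)π(0.0519)² = 2.573e-5 C/m.
Since E is radial and uniform over the curved surface, Φ = E·2πrL = Q_enc/ε₀ = λ_enc L/ε₀.
E = |λ_enc|/(2πε₀r) = (2.573×10^-5)/(2π·8.85×10^-12·0.0519) = 8.91e6 N/C.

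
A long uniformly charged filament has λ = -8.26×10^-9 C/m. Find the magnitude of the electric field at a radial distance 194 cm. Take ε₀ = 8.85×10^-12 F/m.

Choose a coaxial cylinder of radius r = 194 cm (arbitrary length L) as the Gaussian surface.
Q_enc = λL, so λ_enc = -8.26×10^-9 C/m.
Since E is radial and uniform over the curved surface, Φ = E·2πrL = Q_enc/ε₀ = λ_enc L/ε₀.
E = |λ_enc|/(2πε₀r) = (8.26×10^-9)/(2π·8.85×10^-12·1.94) = 76.6 N/C.

76.6 V/m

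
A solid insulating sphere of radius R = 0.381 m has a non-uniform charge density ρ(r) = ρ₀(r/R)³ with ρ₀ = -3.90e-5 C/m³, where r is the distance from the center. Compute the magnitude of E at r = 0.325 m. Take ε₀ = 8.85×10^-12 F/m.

E ≈ 1.48×10^5 N/C

Use a concentric Gaussian sphere at r = 0.325 m (r < R).
Integrate the density: Q_enc = 4π ∫₀^r ρ₀(r'/R)^3 r'² dr' = 4πρ₀ r^6/(6·R³) = -1.74×10^-6 C.
Gauss's law: E·4πr² = Q_enc/ε₀.
E = |Q_enc|/(4πε₀r²) = (1.74×10^-6)/(4π·8.85×10^-12·(0.325)²) = 1.48×10^5 N/C.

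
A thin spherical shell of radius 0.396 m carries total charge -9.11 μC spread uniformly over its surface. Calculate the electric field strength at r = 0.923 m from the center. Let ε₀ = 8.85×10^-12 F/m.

E = 9.62×10^4 N/C

By spherical symmetry E is radial; choose a Gaussian sphere of radius r = 0.923 m (r > 0.396 m).
The entire shell is enclosed: Q_enc = -9.11×10^-6 C.
By Gauss's law, ∮E·dA = E·4πr² = Q_enc/ε₀.
E = |Q_enc|/(4πε₀r²) = (9.11×10^-6)/(4π·8.85×10^-12·(0.923)²) = 9.62×10^4 N/C.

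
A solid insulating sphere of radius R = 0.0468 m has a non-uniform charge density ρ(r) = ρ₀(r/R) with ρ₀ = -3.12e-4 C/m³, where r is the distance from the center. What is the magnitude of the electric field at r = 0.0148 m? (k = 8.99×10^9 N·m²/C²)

Use a concentric Gaussian sphere at r = 0.0148 m (r < R).
Integrate the density: Q_enc = 4π ∫₀^r ρ₀(r'/R)^1 r'² dr' = 4πρ₀ r^4/(4·R) = -1.005×10^-9 C.
Applying ∮E·dA = Q_enc/ε₀ with Φ = E(4πr²):
E = k|Q_enc|/r² = (8.99×10^9)(1.005×10^-9)/(0.0148)² = 4.12×10^4 N/C.

E ≈ 4.12×10^4 N/C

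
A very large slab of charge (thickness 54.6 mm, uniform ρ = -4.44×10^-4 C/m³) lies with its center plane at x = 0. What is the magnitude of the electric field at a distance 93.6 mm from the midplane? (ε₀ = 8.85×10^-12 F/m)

The point |x| = 93.6 mm lies outside the slab (half-thickness 0.0273 m). A symmetric pillbox spanning the full slab encloses Q_enc = ρ·d·A.
Flux = 2EA ⇒ E = |ρ|d/(2ε₀), independent of distance outside.
E = (4.44×10^-4)(0.0546)/(2·8.85×10^-12) = 1.37×10^6 N/C.

E = 1.37×10^6 V/m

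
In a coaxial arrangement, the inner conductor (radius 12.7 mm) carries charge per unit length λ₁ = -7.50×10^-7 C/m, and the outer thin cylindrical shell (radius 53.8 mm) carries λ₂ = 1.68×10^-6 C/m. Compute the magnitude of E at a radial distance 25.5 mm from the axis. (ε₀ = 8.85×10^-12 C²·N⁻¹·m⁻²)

Choose a coaxial cylinder of radius r = 25.5 mm (arbitrary length L) as the Gaussian surface (between the conductors, 12.7 mm < r < 53.8 mm).
The shell at 53.8 mm lies outside the Gaussian surface, so λ_enc = λ₁ = -7.50×10^-7 C/m.
Since E is radial and uniform over the curved surface, Φ = E·2πrL = Q_enc/ε₀ = λ_enc L/ε₀.
E = |λ_enc|/(2πε₀r) = (7.50×10^-7)/(2π·8.85×10^-12·0.0255) = 5.29e5 N/C.

E ≈ 5.29×10^5 N/C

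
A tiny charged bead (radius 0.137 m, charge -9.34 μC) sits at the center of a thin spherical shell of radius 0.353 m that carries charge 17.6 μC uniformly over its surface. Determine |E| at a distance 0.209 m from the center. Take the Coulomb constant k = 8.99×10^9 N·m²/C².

Use a concentric Gaussian sphere at r = 0.209 m (between the bodies, 0.137 m < r < 0.353 m).
Only the inner charge is enclosed; the outer shell contributes nothing inside itself. Q_enc = -9.34 μC = -9.34×10^-6 C.
Since E is radial and uniform over the Gaussian sphere, Φ = E·4πr² = Q_enc/ε₀.
E = k|Q_enc|/r² = (8.99×10^9)(9.34e-6)/(0.209)² = 1.92×10^6 N/C.

|E| = 1.92×10^6 N/C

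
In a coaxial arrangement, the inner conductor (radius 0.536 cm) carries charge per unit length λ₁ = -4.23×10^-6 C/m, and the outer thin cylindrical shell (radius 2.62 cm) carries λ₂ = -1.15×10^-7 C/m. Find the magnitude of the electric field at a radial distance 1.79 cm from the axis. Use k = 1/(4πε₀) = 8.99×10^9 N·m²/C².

|E| = 4.25×10^6 N/C

By cylindrical symmetry E is radial; use a coaxial Gaussian cylinder of radius 1.79 cm and length L (between the conductors, 0.536 cm < r < 2.62 cm).
Only the inner wire is enclosed; the outer shell contributes nothing inside itself. λ_enc = λ₁ = -4.23×10^-6 C/m.
Gauss's law: E·2πrL = λ_enc L/ε₀.
E = 2k|λ_enc|/r = 2(8.99×10^9)(4.23×10^-6)/(0.0179) = 4.25×10^6 N/C.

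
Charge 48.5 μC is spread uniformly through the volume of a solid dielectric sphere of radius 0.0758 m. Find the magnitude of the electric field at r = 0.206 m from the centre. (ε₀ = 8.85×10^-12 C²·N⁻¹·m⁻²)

|E| ≈ 1.03e7 N/C

By spherical symmetry E is radial; choose a Gaussian sphere of radius r = 0.206 m (r > R, so the entire charge is enclosed).
Q_enc = 48.5 μC = 4.85e-5 C.
Gauss's law: E·4πr² = Q_enc/ε₀.
E = |Q_enc|/(4πε₀r²) = (4.85×10^-5)/(4π·8.85×10^-12·(0.206)²) = 1.03e7 N/C.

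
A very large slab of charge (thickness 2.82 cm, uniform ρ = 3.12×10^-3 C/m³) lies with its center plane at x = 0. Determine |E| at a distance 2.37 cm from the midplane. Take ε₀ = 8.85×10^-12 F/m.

4.97×10^6 N/C

The point |x| = 2.37 cm lies outside the slab (half-thickness 0.0141 m). A symmetric pillbox spanning the full slab encloses Q_enc = ρ·d·A.
Flux = 2EA ⇒ E = |ρ|d/(2ε₀), independent of distance outside.
E = (3.12e-3)(0.0282)/(2·8.85×10^-12) = 4.97×10^6 N/C.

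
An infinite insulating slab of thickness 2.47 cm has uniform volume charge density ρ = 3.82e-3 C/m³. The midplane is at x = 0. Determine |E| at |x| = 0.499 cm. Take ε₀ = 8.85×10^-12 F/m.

By symmetry E is perpendicular to the slab. A Gaussian pillbox from −0.499 cm to +0.499 cm (face area A) lies entirely within the slab.
Q_enc = ρ·(2x)·A and flux = 2EA, so 2EA = 2ρxA/ε₀ ⇒ E = |ρ|x/ε₀.
E = (3.82×10^-3)(0.00499)/(8.85×10^-12) = 2.15e6 N/C.

2.15×10^6 V/m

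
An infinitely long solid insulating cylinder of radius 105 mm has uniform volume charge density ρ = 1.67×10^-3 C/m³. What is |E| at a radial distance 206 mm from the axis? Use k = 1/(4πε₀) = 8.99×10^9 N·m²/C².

|E| ≈ 5.05e6 N/C

Choose a coaxial cylinder of radius r = 206 mm (arbitrary length L) as the Gaussian surface (r > 105 mm, full cross-section enclosed).
λ_enc = ρ·πR² = (1.67×10^-3)π(0.105)² = 5.784×10^-5 C/m.
Gauss's law: E·2πrL = λ_enc L/ε₀.
E = 2k|λ_enc|/r = 2(8.99×10^9)(5.784e-5)/(0.206) = 5.05×10^6 N/C.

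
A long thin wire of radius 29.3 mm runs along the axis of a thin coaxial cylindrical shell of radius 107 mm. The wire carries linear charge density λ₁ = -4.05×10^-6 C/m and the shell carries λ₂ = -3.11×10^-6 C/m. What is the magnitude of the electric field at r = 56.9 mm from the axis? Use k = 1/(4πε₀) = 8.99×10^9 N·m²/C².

|E| ≈ 1.28e6 N/C

Choose a coaxial cylinder of radius r = 56.9 mm (arbitrary length L) as the Gaussian surface (between the conductors, 29.3 mm < r < 107 mm).
Only the inner wire is enclosed; the outer shell contributes nothing inside itself. λ_enc = λ₁ = -4.05×10^-6 C/m.
Applying ∮E·dA = Q_enc/ε₀ with the end caps contributing no flux:
E = 2k|λ_enc|/r = 2(8.99×10^9)(4.05e-6)/(0.0569) = 1.28×10^6 N/C.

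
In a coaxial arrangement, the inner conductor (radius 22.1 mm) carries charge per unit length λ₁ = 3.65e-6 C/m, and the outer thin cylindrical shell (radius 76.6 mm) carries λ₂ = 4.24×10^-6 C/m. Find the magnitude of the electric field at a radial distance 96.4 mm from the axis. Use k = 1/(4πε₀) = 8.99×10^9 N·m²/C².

Coaxial Gaussian cylinder, radius r = 96.4 mm, length L (r > 76.6 mm, enclosing both).
λ_enc = λ₁ + λ₂ = (3.65×10^-6) + (4.24×10^-6) = 7.89×10^-6 C/m.
Since E is radial and uniform over the curved surface, Φ = E·2πrL = Q_enc/ε₀ = λ_enc L/ε₀.
E = 2k|λ_enc|/r = 2(8.99×10^9)(7.89×10^-6)/(0.0964) = 1.47×10^6 N/C.

|E| = 1.47e6 N/C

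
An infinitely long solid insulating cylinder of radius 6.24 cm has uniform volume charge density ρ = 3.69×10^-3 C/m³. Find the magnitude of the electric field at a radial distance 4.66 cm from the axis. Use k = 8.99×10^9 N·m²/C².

|E| = 9.71e6 N/C

By cylindrical symmetry E is radial; use a coaxial Gaussian cylinder of radius 4.66 cm and length L (r < R).
Enclosed charge per unit length: λ_enc = ρ·πr² = (3.69×10^-3)π(0.0466)² = 2.517×10^-5 C/m.
Applying ∮E·dA = Q_enc/ε₀ with the end caps contributing no flux:
E = 2k|λ_enc|/r = 2(8.99×10^9)(2.517×10^-5)/(0.0466) = 9.71e6 N/C.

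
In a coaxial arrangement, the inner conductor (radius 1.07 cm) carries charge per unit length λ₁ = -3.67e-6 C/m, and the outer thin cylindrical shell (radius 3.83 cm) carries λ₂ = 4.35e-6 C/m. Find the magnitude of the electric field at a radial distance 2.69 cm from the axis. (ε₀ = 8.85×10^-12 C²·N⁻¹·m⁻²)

By cylindrical symmetry E is radial; use a coaxial Gaussian cylinder of radius 2.69 cm and length L (between the conductors, 1.07 cm < r < 3.83 cm).
Only the inner wire is enclosed; the outer shell contributes nothing inside itself. λ_enc = λ₁ = -3.67e-6 C/m.
Applying ∮E·dA = Q_enc/ε₀ with the end caps contributing no flux:
E = |λ_enc|/(2πε₀r) = (3.67e-6)/(2π·8.85×10^-12·0.0269) = 2.45×10^6 N/C.

E ≈ 2.45e6 N/C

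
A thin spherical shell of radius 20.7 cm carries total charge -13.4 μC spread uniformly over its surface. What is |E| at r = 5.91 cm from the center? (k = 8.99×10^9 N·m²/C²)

|E| = 0 N/C

By spherical symmetry E is radial; choose a Gaussian sphere of radius r = 5.91 cm (inside the shell, r < 20.7 cm).
All the charge is outside the Gaussian surface: Q_enc = 0, hence E = 0 everywhere inside the shell.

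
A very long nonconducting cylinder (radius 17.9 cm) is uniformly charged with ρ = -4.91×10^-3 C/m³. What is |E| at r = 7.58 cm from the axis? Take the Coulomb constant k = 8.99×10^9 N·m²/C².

Choose a coaxial cylinder of radius r = 7.58 cm (arbitrary length L) as the Gaussian surface (r < R).
Enclosed charge per unit length: λ_enc = ρ·πr² = (-4.91×10^-3)π(0.0758)² = -8.863×10^-5 C/m.
Applying ∮E·dA = Q_enc/ε₀ with the end caps contributing no flux:
E = 2k|λ_enc|/r = 2(8.99×10^9)(8.863×10^-5)/(0.0758) = 2.10e7 N/C.

2.10e7 N/C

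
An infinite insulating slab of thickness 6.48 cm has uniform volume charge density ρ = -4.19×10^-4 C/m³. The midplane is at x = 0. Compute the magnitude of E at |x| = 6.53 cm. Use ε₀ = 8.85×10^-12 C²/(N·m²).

The point |x| = 6.53 cm lies outside the slab (half-thickness 0.0324 m). A symmetric pillbox spanning the full slab encloses Q_enc = ρ·d·A.
Flux = 2EA ⇒ E = |ρ|d/(2ε₀), independent of distance outside.
E = (4.19×10^-4)(0.0648)/(2·8.85×10^-12) = 1.53×10^6 N/C.

|E| ≈ 1.53×10^6 N/C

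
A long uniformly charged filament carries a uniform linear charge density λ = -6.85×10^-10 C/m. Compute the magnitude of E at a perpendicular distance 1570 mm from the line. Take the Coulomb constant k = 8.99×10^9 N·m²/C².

|E| ≈ 7.84 N/C

Take a coaxial cylindrical Gaussian surface of radius r = 1570 mm and length L.
Q_enc = λL, so λ_enc = -6.85×10^-10 C/m.
Applying ∮E·dA = Q_enc/ε₀ with the end caps contributing no flux:
E = 2k|λ_enc|/r = 2(8.99×10^9)(6.85e-10)/(1.57) = 7.84 N/C.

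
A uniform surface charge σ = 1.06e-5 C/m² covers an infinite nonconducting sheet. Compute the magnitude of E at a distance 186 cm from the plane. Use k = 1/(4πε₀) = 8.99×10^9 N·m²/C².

E = 5.99×10^5 V/m

The symmetry is planar: E is normal to the sheet and the same magnitude on both sides. Take a pillbox straddling the sheet with end-cap area A.
Only the two end caps contribute flux: Φ = 2EA. With Q_enc = σA, Gauss's law gives E = |σ|/(2ε₀).
E = 2πk|σ| = 2π(8.99×10^9)(1.06e-5) = 5.99×10^5 N/C.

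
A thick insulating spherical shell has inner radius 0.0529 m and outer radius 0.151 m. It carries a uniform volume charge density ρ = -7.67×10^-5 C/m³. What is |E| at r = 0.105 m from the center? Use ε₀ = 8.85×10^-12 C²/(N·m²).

|E| ≈ 2.65×10^5 N/C

Use a concentric Gaussian sphere at r = 0.105 m (within the shell material, 0.0529 m < r < 0.151 m).
Only the shell between 0.0529 m and r is enclosed: Q_enc = ρ·(4π/3)(r³ − a³) = (-7.67e-5)·(4π/3)·((0.105)³ − (0.0529)³) = -3.244×10^-7 C.
By Gauss's law, ∮E·dA = E·4πr² = Q_enc/ε₀.
E = |Q_enc|/(4πε₀r²) = (3.244×10^-7)/(4π·8.85×10^-12·(0.105)²) = 2.65×10^5 N/C.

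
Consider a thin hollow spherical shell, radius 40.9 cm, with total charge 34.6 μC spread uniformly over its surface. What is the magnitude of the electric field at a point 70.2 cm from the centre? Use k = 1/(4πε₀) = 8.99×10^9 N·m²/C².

E ≈ 6.31×10^5 N/C

Take a concentric spherical Gaussian surface of radius r = 70.2 cm (r > 40.9 cm).
The entire shell is enclosed: Q_enc = 3.46×10^-5 C.
Gauss's law: E·4πr² = Q_enc/ε₀.
E = k|Q_enc|/r² = (8.99×10^9)(3.46e-5)/(0.702)² = 6.31×10^5 N/C.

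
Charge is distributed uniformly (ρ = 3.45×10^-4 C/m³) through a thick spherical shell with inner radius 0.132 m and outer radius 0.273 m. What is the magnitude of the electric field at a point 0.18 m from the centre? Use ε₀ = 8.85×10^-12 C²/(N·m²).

Use a concentric Gaussian sphere at r = 0.18 m (within the shell material, 0.132 m < r < 0.273 m).
Enclosed charge is the volume from a to r: Q_enc = (4π/3)ρ(r³ − a³) = 5.104e-6 C.
Gauss's law: E·4πr² = Q_enc/ε₀.
E = |Q_enc|/(4πε₀r²) = (5.104×10^-6)/(4π·8.85×10^-12·(0.18)²) = 1.42×10^6 N/C.

1.42e6 V/m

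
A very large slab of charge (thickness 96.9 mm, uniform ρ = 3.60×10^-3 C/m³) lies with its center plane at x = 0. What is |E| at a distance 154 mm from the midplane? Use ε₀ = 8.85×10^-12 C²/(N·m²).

1.97×10^7 V/m

The point |x| = 154 mm lies outside the slab (half-thickness 0.04845 m). A symmetric pillbox spanning the full slab encloses Q_enc = ρ·d·A.
Flux = 2EA ⇒ E = |ρ|d/(2ε₀), independent of distance outside.
E = (3.60×10^-3)(0.0969)/(2·8.85×10^-12) = 1.97×10^7 N/C.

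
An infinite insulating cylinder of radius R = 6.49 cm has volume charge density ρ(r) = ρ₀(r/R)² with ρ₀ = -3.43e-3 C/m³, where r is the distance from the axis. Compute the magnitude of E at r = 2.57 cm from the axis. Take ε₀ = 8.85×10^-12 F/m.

Take a coaxial cylindrical Gaussian surface of radius r = 2.57 cm and length L (r < R).
Integrating ρ over the cross-section to radius r: λ_enc = (2πρ₀/R²) ∫₀^r r'^3 dr' = 2πρ₀ r^4/(4·R²) = -5.58e-7 C/m.
Since E is radial and uniform over the curved surface, Φ = E·2πrL = Q_enc/ε₀ = λ_enc L/ε₀.
E = |λ_enc|/(2πε₀r) = (5.58×10^-7)/(2π·8.85×10^-12·0.0257) = 3.90×10^5 N/C.

|E| = 3.90e5 N/C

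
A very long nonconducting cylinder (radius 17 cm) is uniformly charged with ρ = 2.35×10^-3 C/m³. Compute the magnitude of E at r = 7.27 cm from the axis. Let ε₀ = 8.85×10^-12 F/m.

Coaxial Gaussian cylinder, radius r = 7.27 cm, length L (r < R).
Charge inside radius r per length L is ρ·πr²·L, so λ_enc = ρπr² = 3.902×10^-5 C/m.
By Gauss's law (flux through the curved wall only), E·2πrL = λ_enc L/ε₀.
E = |λ_enc|/(2πε₀r) = (3.902×10^-5)/(2π·8.85×10^-12·0.0727) = 9.65×10^6 N/C.

E = 9.65e6 N/C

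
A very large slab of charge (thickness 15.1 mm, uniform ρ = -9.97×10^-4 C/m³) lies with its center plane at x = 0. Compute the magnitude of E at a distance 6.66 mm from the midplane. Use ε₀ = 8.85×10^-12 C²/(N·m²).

By symmetry E is perpendicular to the slab. A Gaussian pillbox from −6.66 mm to +6.66 mm (face area A) lies entirely within the slab.
Q_enc = ρ·(2x)·A and flux = 2EA, so 2EA = 2ρxA/ε₀ ⇒ E = |ρ|x/ε₀.
E = (9.97×10^-4)(0.00666)/(8.85×10^-12) = 7.50e5 N/C.

7.50e5 N/C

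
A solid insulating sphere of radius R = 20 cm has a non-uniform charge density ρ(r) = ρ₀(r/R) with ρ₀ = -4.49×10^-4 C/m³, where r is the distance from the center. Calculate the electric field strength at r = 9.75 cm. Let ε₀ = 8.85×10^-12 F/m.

By spherical symmetry E is radial; choose a Gaussian sphere of radius r = 9.75 cm (r < R).
Integrate the density: Q_enc = 4π ∫₀^r ρ₀(r'/R)^1 r'² dr' = 4πρ₀ r^4/(4·R) = -6.374e-7 C.
Applying ∮E·dA = Q_enc/ε₀ with Φ = E(4πr²):
E = |Q_enc|/(4πε₀r²) = (6.374e-7)/(4π·8.85×10^-12·(0.0975)²) = 6.03×10^5 N/C.

6.03e5 N/C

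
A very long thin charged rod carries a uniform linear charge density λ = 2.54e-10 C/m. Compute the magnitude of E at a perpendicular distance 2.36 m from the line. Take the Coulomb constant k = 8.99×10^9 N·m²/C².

1.94 N/C

Coaxial Gaussian cylinder, radius r = 2.36 m, length L.
Q_enc = λL, so λ_enc = 2.54×10^-10 C/m.
Applying ∮E·dA = Q_enc/ε₀ with the end caps contributing no flux:
E = 2k|λ_enc|/r = 2(8.99×10^9)(2.54e-10)/(2.36) = 1.94 N/C.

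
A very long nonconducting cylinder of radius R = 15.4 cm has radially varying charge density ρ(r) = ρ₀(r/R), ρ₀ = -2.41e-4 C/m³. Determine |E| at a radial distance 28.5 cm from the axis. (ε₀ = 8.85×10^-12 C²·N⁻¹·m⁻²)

E ≈ 7.55×10^5 N/C

Coaxial Gaussian cylinder, radius r = 28.5 cm, length L (r > R, full charge per length enclosed).
λ_enc = 2π ∫₀^R ρ₀(r'/R)^1 r' dr' = 2πρ₀R²/3 = -1.197×10^-5 C/m.
By Gauss's law (flux through the curved wall only), E·2πrL = λ_enc L/ε₀.
E = |λ_enc|/(2πε₀r) = (1.197×10^-5)/(2π·8.85×10^-12·0.285) = 7.55×10^5 N/C.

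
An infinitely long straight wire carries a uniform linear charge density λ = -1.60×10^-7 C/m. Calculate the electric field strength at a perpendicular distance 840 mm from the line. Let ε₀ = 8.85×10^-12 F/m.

3.43×10^3 N/C

Take a coaxial cylindrical Gaussian surface of radius r = 840 mm and length L.
Q_enc = λL, so λ_enc = -1.60e-7 C/m.
Applying ∮E·dA = Q_enc/ε₀ with the end caps contributing no flux:
E = |λ_enc|/(2πε₀r) = (1.60×10^-7)/(2π·8.85×10^-12·0.84) = 3.43×10^3 N/C.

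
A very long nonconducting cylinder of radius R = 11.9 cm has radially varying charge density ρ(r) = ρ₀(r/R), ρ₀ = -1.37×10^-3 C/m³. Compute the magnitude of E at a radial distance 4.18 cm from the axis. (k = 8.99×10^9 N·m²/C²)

|E| ≈ 7.57×10^5 N/C

By cylindrical symmetry E is radial; use a coaxial Gaussian cylinder of radius 4.18 cm and length L (r < R).
Integrating ρ over the cross-section to radius r: λ_enc = (2πρ₀/R) ∫₀^r r'^2 dr' = 2πρ₀ r^3/(3·R) = -1.761×10^-6 C/m.
Since E is radial and uniform over the curved surface, Φ = E·2πrL = Q_enc/ε₀ = λ_enc L/ε₀.
E = 2k|λ_enc|/r = 2(8.99×10^9)(1.761e-6)/(0.0418) = 7.57×10^5 N/C.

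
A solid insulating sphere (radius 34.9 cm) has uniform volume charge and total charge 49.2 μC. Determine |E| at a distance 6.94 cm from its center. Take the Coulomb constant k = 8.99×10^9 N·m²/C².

7.22×10^5 N/C

Use a concentric Gaussian sphere at r = 6.94 cm (r < R).
For a uniform sphere the enclosed fraction is (r/R)³, so Q_enc = (49.2 μC)(0.0694/0.349)³ = 3.869×10^-7 C.
Since E is radial and uniform over the Gaussian sphere, Φ = E·4πr² = Q_enc/ε₀.
E = k|Q_enc|/r² = (8.99×10^9)(3.869×10^-7)/(0.0694)² = 7.22×10^5 N/C.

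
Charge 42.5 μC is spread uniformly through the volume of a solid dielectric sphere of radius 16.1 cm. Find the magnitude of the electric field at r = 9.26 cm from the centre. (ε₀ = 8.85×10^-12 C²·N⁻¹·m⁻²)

Use a concentric Gaussian sphere at r = 9.26 cm (r < R).
For a uniform sphere the enclosed fraction is (r/R)³, so Q_enc = (42.5 μC)(0.0926/0.161)³ = 8.086e-6 C.
Applying ∮E·dA = Q_enc/ε₀ with Φ = E(4πr²):
E = |Q_enc|/(4πε₀r²) = (8.086×10^-6)/(4π·8.85×10^-12·(0.0926)²) = 8.48e6 N/C.

E ≈ 8.48×10^6 N/C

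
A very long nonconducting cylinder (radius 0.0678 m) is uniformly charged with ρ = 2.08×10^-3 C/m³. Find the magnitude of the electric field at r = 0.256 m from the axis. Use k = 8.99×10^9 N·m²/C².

Coaxial Gaussian cylinder, radius r = 0.256 m, length L (r > 0.0678 m, full cross-section enclosed).
λ_enc = ρ·πR² = (2.08e-3)π(0.0678)² = 3.004e-5 C/m.
Gauss's law: E·2πrL = λ_enc L/ε₀.
E = 2k|λ_enc|/r = 2(8.99×10^9)(3.004×10^-5)/(0.256) = 2.11e6 N/C.

|E| = 2.11e6 N/C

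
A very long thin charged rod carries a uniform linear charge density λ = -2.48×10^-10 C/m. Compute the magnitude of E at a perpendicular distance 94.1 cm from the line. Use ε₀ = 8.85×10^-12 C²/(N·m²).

By cylindrical symmetry E is radial; use a coaxial Gaussian cylinder of radius 94.1 cm and length L.
Q_enc = λL, so λ_enc = -2.48e-10 C/m.
Gauss's law: E·2πrL = λ_enc L/ε₀.
E = |λ_enc|/(2πε₀r) = (2.48×10^-10)/(2π·8.85×10^-12·0.941) = 4.74 N/C.

|E| ≈ 4.74 N/C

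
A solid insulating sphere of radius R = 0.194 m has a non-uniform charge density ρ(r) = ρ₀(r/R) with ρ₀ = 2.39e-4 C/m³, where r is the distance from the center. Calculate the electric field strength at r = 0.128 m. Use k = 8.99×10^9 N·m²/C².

Take a concentric spherical Gaussian surface of radius r = 0.128 m (r < R).
Q_enc = ∫₀^r ρ(r')·4πr'² dr' = (4πρ₀/R) ∫₀^r r'^3 dr' = 4πρ₀ r^4/(4·R) = 1.039×10^-6 C.
Gauss's law: E·4πr² = Q_enc/ε₀.
E = k|Q_enc|/r² = (8.99×10^9)(1.039e-6)/(0.128)² = 5.70×10^5 N/C.

E ≈ 5.70e5 V/m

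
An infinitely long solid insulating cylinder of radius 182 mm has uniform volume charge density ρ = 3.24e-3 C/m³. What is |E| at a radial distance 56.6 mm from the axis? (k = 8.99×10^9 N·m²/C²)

Take a coaxial cylindrical Gaussian surface of radius r = 56.6 mm and length L (r < R).
Enclosed charge per unit length: λ_enc = ρ·πr² = (3.24×10^-3)π(0.0566)² = 3.261e-5 C/m.
Applying ∮E·dA = Q_enc/ε₀ with the end caps contributing no flux:
E = 2k|λ_enc|/r = 2(8.99×10^9)(3.261×10^-5)/(0.0566) = 1.04e7 N/C.

E = 1.04×10^7 N/C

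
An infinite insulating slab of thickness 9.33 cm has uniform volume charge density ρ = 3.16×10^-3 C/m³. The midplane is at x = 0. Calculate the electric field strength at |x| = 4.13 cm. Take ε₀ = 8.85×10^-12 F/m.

|E| = 1.47e7 V/m

By symmetry E is perpendicular to the slab. A Gaussian pillbox from −4.13 cm to +4.13 cm (face area A) lies entirely within the slab.
Q_enc = ρ·(2x)·A and flux = 2EA, so 2EA = 2ρxA/ε₀ ⇒ E = |ρ|x/ε₀.
E = (3.16×10^-3)(0.0413)/(8.85×10^-12) = 1.47e7 N/C.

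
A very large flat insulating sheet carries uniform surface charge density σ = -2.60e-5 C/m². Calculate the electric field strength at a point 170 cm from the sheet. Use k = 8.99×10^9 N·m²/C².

The symmetry is planar: E is normal to the sheet and the same magnitude on both sides. Take a pillbox straddling the sheet with end-cap area A.
Only the two end caps contribute flux: Φ = 2EA. With Q_enc = σA, Gauss's law gives E = |σ|/(2ε₀).
E = 2πk|σ| = 2π(8.99×10^9)(2.60×10^-5) = 1.47×10^6 N/C.

E = 1.47×10^6 V/m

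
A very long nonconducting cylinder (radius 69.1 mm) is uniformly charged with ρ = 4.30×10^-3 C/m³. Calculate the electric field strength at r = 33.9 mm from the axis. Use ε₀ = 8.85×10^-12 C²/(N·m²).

8.24×10^6 N/C

Coaxial Gaussian cylinder, radius r = 33.9 mm, length L (r < R).
Enclosed charge per unit length: λ_enc = ρ·πr² = (4.30×10^-3)π(0.0339)² = 1.552×10^-5 C/m.
By Gauss's law (flux through the curved wall only), E·2πrL = λ_enc L/ε₀.
E = |λ_enc|/(2πε₀r) = (1.552×10^-5)/(2π·8.85×10^-12·0.0339) = 8.24×10^6 N/C.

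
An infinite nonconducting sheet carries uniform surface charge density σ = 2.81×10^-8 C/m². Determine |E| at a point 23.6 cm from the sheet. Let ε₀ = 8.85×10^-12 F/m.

By planar symmetry E is perpendicular to the sheet and uniform; use a Gaussian pillbox with flat faces of area A on each side of the sheet.
Flux Φ = 2EA and Q_enc = σA, so 2EA = σA/ε₀ ⇒ E = |σ|/(2ε₀), independent of distance.
E = |σ|/(2ε₀) = (2.81×10^-8)/(2·8.85×10^-12) = 1.59e3 N/C.

1.59×10^3 N/C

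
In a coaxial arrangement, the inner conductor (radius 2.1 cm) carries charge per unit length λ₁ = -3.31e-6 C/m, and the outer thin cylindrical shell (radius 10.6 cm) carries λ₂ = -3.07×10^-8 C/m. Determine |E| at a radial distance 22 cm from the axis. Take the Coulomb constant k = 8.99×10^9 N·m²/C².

2.73e5 N/C

Coaxial Gaussian cylinder, radius r = 22 cm, length L (r > 10.6 cm, enclosing both).
λ_enc = λ₁ + λ₂ = (-3.31×10^-6) + (-3.07e-8) = -3.341×10^-6 C/m.
By Gauss's law (flux through the curved wall only), E·2πrL = λ_enc L/ε₀.
E = 2k|λ_enc|/r = 2(8.99×10^9)(3.341e-6)/(0.22) = 2.73e5 N/C.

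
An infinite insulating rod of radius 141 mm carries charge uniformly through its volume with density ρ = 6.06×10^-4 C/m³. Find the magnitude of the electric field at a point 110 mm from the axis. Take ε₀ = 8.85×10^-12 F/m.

|E| ≈ 3.77×10^6 N/C

Coaxial Gaussian cylinder, radius r = 110 mm, length L (r < R).
Charge inside radius r per length L is ρ·πr²·L, so λ_enc = ρπr² = 2.304×10^-5 C/m.
Since E is radial and uniform over the curved surface, Φ = E·2πrL = Q_enc/ε₀ = λ_enc L/ε₀.
E = |λ_enc|/(2πε₀r) = (2.304e-5)/(2π·8.85×10^-12·0.11) = 3.77×10^6 N/C.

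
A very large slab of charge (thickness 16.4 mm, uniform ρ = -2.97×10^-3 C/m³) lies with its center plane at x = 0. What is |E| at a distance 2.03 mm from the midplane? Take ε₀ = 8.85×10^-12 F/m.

|E| = 6.81e5 N/C

By symmetry E is perpendicular to the slab. A Gaussian pillbox from −2.03 mm to +2.03 mm (face area A) lies entirely within the slab.
Q_enc = ρ·(2x)·A and flux = 2EA, so 2EA = 2ρxA/ε₀ ⇒ E = |ρ|x/ε₀.
E = (2.97×10^-3)(0.00203)/(8.85×10^-12) = 6.81e5 N/C.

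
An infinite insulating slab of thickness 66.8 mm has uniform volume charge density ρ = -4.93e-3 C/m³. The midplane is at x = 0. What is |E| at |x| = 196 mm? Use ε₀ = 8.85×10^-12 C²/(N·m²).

The point |x| = 196 mm lies outside the slab (half-thickness 0.0334 m). A symmetric pillbox spanning the full slab encloses Q_enc = ρ·d·A.
Flux = 2EA ⇒ E = |ρ|d/(2ε₀), independent of distance outside.
E = (4.93e-3)(0.0668)/(2·8.85×10^-12) = 1.86×10^7 N/C.

|E| ≈ 1.86×10^7 V/m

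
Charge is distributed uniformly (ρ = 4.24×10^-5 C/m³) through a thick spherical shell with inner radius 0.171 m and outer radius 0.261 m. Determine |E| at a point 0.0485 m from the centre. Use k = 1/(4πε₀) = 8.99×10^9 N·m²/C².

E = 0 (no enclosed charge)

Symmetry ⇒ E = E(r) r̂. Gaussian sphere of radius r = 0.0485 m (r < 0.171 m, inside the empty cavity).
Q_enc = 0 (all charge lies at larger r); Gauss's law gives E = 0.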